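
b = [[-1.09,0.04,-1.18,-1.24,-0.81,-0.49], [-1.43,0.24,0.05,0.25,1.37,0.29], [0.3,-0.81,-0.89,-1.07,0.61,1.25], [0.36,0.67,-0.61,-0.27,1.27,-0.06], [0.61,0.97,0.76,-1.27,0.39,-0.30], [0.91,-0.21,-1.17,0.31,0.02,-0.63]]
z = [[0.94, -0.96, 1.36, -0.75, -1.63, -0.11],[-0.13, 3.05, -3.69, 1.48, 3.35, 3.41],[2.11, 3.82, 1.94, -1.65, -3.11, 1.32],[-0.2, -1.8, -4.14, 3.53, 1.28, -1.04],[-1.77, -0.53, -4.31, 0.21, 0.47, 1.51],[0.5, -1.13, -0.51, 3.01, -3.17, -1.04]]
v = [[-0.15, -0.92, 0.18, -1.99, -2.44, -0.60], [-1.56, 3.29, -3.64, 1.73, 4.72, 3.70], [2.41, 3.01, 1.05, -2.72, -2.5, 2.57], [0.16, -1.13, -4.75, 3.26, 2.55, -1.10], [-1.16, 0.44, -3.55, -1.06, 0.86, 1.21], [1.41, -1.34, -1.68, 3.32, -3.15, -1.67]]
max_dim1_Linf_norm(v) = 4.75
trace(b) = -2.25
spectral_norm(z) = 9.59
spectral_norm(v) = 10.22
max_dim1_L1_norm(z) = 15.11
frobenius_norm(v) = 14.24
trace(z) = 8.89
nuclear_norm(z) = 26.31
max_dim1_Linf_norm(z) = 4.31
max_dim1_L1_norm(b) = 4.93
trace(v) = 6.64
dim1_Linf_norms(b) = [1.24, 1.43, 1.25, 1.27, 1.27, 1.17]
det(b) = 8.98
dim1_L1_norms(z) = [5.75, 15.11, 13.95, 11.99, 8.8, 9.36]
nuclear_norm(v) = 27.86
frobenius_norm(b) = 4.78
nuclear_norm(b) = 10.81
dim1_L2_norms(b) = [2.24, 2.03, 2.15, 1.62, 1.94, 1.65]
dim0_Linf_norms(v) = [2.41, 3.29, 4.75, 3.32, 4.72, 3.7]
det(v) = 33.19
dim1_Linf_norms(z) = [1.63, 3.69, 3.82, 4.14, 4.31, 3.17]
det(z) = -1013.94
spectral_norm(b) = 2.44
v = b + z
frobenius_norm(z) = 13.19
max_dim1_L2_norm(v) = 8.09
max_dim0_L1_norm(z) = 15.95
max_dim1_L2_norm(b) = 2.24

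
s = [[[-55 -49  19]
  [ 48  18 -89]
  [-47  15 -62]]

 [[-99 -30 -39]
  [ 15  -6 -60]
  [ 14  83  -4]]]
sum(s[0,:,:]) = -202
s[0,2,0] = -47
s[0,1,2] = -89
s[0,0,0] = -55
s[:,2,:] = [[-47, 15, -62], [14, 83, -4]]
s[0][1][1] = 18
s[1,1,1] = -6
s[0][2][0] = -47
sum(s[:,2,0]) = -33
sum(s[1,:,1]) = 47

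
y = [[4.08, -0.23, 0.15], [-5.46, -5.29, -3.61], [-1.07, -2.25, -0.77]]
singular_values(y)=[9.16, 3.18, 0.53]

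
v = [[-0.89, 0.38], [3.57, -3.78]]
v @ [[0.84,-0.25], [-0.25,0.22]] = [[-0.84, 0.31], [3.94, -1.72]]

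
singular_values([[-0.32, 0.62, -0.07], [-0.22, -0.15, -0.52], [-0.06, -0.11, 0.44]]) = [0.74, 0.66, 0.24]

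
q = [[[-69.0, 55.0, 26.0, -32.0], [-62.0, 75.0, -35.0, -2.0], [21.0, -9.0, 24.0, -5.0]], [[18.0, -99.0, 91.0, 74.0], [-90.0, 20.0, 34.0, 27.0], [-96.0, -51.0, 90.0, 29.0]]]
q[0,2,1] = -9.0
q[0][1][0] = -62.0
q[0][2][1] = -9.0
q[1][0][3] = 74.0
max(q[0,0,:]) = 55.0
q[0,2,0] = 21.0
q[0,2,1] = -9.0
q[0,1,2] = -35.0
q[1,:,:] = [[18.0, -99.0, 91.0, 74.0], [-90.0, 20.0, 34.0, 27.0], [-96.0, -51.0, 90.0, 29.0]]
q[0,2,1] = -9.0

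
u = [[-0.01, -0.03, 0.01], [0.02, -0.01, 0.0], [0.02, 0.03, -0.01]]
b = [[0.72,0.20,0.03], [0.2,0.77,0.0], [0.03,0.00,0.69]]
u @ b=[[-0.01, -0.03, 0.01],[0.01, -0.00, 0.0],[0.02, 0.03, -0.01]]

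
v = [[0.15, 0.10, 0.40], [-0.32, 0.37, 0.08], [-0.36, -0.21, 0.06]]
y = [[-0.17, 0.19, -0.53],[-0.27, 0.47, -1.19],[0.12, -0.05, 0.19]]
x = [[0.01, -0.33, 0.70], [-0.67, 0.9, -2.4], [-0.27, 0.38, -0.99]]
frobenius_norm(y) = 1.45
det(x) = -0.00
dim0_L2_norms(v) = [0.5, 0.44, 0.41]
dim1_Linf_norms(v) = [0.4, 0.37, 0.36]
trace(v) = 0.58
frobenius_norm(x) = 2.97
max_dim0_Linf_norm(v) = 0.4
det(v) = 0.09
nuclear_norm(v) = 1.34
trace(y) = 0.49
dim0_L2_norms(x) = [0.72, 1.03, 2.69]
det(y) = 0.00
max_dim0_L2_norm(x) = 2.69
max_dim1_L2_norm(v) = 0.5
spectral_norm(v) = 0.52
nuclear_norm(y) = 1.54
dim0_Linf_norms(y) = [0.27, 0.47, 1.19]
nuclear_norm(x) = 3.16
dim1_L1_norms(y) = [0.89, 1.93, 0.36]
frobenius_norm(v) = 0.78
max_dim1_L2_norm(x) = 2.65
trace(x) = -0.08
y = v @ x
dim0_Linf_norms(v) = [0.36, 0.37, 0.4]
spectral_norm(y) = 1.45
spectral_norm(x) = 2.96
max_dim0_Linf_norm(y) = 1.19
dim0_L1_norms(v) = [0.83, 0.68, 0.54]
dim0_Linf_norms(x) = [0.67, 0.9, 2.4]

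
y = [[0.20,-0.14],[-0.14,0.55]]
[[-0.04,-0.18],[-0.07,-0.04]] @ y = [[0.02,-0.09], [-0.01,-0.01]]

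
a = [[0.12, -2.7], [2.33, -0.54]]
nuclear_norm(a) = 5.05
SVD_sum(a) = [[1.14, -2.16],[0.74, -1.39]] + [[-1.02, -0.54], [1.59, 0.85]]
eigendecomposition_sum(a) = [[(0.06+1.26j),-1.35-0.11j], [(1.17+0.1j),-0.27+1.23j]] + [[(0.06-1.26j), -1.35+0.11j], [(1.17-0.1j), -0.27-1.23j]]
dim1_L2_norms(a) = [2.7, 2.39]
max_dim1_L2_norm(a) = 2.7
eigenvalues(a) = [(-0.21+2.49j), (-0.21-2.49j)]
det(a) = 6.23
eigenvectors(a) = [[(0.73+0j), (0.73-0j)], [(0.09-0.67j), 0.09+0.67j]]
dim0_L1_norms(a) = [2.45, 3.24]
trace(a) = -0.42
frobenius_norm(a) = 3.61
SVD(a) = [[-0.84, -0.54],[-0.54, 0.84]] @ diag([2.902070815673923, 2.1454335181528443]) @ [[-0.47, 0.88], [0.88, 0.47]]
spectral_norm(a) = 2.90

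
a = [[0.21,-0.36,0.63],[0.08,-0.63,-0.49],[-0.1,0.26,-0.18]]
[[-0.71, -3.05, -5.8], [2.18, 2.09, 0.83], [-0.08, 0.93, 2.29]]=a@[[-0.92, 2.21, -2.63], [-2.03, 0.9, 3.34], [-1.98, -5.07, -6.42]]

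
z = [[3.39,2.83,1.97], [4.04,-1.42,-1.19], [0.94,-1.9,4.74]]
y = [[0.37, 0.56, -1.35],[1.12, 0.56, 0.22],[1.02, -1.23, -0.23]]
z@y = [[6.43, 1.06, -4.41],[-1.31, 2.93, -5.49],[3.05, -6.37, -2.78]]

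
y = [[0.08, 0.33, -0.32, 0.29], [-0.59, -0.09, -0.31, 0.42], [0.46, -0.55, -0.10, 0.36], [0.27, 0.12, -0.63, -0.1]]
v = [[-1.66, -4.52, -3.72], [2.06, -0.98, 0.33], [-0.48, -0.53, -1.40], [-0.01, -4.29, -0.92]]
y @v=[[0.7,-1.76,-0.01], [0.94,1.12,2.21], [-1.85,-3.03,-2.08], [0.10,-0.58,0.01]]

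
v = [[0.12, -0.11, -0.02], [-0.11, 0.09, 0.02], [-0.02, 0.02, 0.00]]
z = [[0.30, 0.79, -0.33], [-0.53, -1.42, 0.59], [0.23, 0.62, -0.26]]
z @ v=[[-0.04, 0.03, 0.01],[0.08, -0.06, -0.02],[-0.04, 0.03, 0.01]]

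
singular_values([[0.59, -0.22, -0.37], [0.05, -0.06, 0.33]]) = [0.74, 0.32]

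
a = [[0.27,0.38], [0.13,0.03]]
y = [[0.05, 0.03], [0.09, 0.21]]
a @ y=[[0.05, 0.09], [0.01, 0.01]]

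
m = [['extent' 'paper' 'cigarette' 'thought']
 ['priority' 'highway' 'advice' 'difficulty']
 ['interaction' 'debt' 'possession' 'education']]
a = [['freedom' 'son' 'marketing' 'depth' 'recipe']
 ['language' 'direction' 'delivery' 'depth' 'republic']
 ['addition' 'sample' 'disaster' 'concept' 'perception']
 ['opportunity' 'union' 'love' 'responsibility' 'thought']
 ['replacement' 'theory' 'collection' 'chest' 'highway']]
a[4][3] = 'chest'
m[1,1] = 'highway'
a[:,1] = ['son', 'direction', 'sample', 'union', 'theory']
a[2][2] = 'disaster'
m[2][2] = 'possession'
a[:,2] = ['marketing', 'delivery', 'disaster', 'love', 'collection']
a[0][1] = 'son'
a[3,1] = 'union'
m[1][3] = 'difficulty'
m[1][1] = 'highway'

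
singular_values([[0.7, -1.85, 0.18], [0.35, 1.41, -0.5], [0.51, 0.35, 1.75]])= [2.4, 1.86, 0.75]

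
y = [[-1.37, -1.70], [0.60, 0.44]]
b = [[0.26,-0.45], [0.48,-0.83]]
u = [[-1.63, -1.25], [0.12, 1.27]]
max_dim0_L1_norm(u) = 2.52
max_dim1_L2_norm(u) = 2.05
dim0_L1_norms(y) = [1.97, 2.14]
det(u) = -1.92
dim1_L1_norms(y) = [3.07, 1.04]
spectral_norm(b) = 1.09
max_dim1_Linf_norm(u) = 1.63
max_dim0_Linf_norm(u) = 1.63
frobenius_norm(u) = 2.42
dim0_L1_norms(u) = [1.75, 2.52]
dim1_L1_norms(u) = [2.88, 1.39]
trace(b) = -0.57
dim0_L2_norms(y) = [1.5, 1.76]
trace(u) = -0.36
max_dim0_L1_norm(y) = 2.14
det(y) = 0.42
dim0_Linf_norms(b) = [0.48, 0.83]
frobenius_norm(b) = 1.09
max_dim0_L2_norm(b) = 0.94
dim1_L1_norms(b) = [0.71, 1.31]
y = u + b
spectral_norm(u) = 2.26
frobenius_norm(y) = 2.31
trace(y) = -0.93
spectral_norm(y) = 2.30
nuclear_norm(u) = 3.11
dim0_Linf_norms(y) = [1.37, 1.7]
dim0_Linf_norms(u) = [1.63, 1.27]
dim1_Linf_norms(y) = [1.7, 0.6]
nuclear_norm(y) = 2.48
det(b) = 0.00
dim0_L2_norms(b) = [0.55, 0.94]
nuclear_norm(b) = 1.09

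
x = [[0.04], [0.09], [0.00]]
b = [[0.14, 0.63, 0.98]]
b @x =[[0.06]]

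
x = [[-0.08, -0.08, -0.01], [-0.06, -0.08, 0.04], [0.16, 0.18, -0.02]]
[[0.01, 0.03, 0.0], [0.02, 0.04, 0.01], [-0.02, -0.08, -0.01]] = x @[[0.11, -0.27, 0.09], [-0.2, -0.17, -0.11], [0.18, 0.17, 0.11]]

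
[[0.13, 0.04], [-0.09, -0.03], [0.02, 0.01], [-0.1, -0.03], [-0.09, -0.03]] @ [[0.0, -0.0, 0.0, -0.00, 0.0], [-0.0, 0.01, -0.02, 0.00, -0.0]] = [[0.0, 0.00, -0.0, 0.00, 0.00], [0.0, -0.0, 0.00, 0.00, 0.00], [0.0, 0.00, -0.0, 0.00, 0.00], [0.0, -0.00, 0.0, 0.00, 0.0], [0.0, -0.00, 0.00, 0.00, 0.0]]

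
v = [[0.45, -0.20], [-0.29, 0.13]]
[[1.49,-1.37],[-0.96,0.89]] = v @ [[3.12,-2.88], [-0.42,0.39]]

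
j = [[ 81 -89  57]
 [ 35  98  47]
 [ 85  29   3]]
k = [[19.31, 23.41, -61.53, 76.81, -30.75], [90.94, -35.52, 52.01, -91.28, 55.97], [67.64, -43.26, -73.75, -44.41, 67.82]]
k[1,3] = -91.28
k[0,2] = -61.53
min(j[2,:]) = 3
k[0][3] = 76.81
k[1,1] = -35.52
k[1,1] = -35.52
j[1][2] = 47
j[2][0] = 85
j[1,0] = 35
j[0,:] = [81, -89, 57]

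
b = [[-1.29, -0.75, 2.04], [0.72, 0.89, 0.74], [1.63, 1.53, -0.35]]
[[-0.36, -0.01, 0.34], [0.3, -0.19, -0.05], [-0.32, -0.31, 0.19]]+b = [[-1.65, -0.76, 2.38], [1.02, 0.70, 0.69], [1.31, 1.22, -0.16]]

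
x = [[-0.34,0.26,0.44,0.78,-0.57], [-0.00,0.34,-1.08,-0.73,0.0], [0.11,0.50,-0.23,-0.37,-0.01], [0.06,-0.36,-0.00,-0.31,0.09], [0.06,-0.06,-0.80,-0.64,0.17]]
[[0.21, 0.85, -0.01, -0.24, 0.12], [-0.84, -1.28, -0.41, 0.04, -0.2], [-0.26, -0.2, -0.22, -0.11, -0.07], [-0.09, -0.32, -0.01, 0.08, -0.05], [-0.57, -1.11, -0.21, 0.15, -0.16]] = x @ [[0.40, 0.55, 0.17, -0.03, 0.06], [-0.03, 0.36, -0.16, -0.22, 0.01], [0.42, 0.83, 0.09, -0.17, 0.07], [0.51, 0.69, 0.36, 0.09, 0.17], [0.40, -0.07, 0.41, 0.33, 0.04]]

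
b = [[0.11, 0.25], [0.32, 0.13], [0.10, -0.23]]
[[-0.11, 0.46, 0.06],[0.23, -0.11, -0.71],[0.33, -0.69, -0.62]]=b @ [[1.12, -1.32, -2.82], [-0.95, 2.44, 1.49]]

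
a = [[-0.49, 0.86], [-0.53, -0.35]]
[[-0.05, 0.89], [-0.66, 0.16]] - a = [[0.44, 0.03], [-0.13, 0.51]]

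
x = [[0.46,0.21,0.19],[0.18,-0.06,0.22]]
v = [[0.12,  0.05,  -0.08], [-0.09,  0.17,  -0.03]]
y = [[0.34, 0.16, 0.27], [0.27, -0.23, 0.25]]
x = v + y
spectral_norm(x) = 0.58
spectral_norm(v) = 0.19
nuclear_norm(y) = 0.85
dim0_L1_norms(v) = [0.21, 0.22, 0.11]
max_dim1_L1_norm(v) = 0.29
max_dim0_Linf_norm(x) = 0.46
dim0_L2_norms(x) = [0.49, 0.22, 0.29]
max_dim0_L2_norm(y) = 0.43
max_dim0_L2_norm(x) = 0.49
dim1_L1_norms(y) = [0.77, 0.75]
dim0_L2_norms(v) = [0.15, 0.18, 0.09]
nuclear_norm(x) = 0.77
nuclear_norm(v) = 0.35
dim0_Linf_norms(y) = [0.34, 0.23, 0.27]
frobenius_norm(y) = 0.63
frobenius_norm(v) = 0.25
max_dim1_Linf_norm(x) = 0.46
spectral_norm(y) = 0.57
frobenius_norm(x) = 0.61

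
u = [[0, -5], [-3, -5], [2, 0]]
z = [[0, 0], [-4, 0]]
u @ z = [[20, 0], [20, 0], [0, 0]]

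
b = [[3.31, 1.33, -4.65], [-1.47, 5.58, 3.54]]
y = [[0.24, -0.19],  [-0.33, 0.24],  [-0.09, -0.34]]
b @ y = [[0.77,  1.27], [-2.51,  0.41]]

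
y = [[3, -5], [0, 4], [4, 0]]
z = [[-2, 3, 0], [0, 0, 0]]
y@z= [[-6, 9, 0], [0, 0, 0], [-8, 12, 0]]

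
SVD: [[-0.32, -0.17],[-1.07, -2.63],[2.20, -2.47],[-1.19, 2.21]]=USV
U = [[-0.01, 0.16], [-0.45, 0.86], [-0.70, -0.47], [0.56, 0.11]]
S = [4.48, 2.31]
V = [[-0.38, 0.92], [-0.92, -0.38]]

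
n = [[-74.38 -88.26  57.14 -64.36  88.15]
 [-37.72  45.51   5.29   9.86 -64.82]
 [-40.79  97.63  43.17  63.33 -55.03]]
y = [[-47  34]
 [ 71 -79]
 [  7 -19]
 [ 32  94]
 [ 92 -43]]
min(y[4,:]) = -43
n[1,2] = 5.29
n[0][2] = 57.14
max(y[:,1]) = 94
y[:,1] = [34, -79, -19, 94, -43]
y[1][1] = -79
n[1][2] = 5.29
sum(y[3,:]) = 126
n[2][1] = 97.63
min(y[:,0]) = -47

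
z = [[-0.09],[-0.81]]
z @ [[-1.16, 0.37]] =[[0.10, -0.03], [0.94, -0.30]]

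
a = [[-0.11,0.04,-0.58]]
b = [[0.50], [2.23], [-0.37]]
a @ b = [[0.25]]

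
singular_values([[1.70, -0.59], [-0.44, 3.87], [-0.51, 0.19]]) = [4.0, 1.65]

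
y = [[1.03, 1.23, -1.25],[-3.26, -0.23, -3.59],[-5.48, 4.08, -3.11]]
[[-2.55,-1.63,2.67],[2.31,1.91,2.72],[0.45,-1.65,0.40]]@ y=[[-11.94, 8.13, 0.74], [-18.75, 13.50, -18.20], [3.65, 2.56, 4.12]]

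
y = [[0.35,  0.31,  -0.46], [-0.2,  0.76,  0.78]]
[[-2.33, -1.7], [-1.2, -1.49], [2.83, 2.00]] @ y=[[-0.48, -2.01, -0.25],[-0.12, -1.5, -0.61],[0.59, 2.40, 0.26]]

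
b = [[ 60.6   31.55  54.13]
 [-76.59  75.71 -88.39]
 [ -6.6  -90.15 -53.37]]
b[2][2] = -53.37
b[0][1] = 31.55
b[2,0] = -6.6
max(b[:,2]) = 54.13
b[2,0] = -6.6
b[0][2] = 54.13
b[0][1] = 31.55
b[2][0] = -6.6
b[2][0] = -6.6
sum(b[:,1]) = 17.109999999999985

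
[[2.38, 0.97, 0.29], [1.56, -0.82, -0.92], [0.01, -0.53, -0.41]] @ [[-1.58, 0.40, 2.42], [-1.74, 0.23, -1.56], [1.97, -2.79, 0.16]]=[[-4.88, 0.37, 4.29],[-2.85, 3.0, 4.91],[0.10, 1.03, 0.79]]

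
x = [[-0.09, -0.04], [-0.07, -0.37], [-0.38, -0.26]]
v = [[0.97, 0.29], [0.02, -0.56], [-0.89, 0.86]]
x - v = [[-1.06, -0.33], [-0.09, 0.19], [0.51, -1.12]]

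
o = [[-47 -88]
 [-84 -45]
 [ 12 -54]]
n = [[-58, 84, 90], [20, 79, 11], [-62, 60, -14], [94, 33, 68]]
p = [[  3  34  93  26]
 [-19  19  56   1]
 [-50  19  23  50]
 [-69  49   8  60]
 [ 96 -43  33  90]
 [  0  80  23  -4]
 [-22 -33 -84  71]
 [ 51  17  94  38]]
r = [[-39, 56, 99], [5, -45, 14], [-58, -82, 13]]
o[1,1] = -45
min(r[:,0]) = -58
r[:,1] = [56, -45, -82]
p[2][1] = 19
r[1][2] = 14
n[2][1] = 60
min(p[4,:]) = -43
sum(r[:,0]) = -92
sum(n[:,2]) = 155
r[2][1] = -82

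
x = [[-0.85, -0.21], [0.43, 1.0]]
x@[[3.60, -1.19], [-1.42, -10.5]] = [[-2.76, 3.22], [0.13, -11.01]]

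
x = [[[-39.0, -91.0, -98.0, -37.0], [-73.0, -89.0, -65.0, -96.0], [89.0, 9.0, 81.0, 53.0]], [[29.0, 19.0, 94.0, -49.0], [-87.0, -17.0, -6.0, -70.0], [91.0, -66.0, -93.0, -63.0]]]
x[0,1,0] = -73.0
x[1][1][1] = -17.0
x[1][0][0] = 29.0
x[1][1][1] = -17.0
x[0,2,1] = 9.0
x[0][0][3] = -37.0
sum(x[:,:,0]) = 10.0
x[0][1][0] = -73.0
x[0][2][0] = 89.0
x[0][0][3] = -37.0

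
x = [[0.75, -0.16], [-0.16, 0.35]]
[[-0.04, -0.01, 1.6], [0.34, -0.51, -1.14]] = x @ [[0.17,-0.36,1.59],[1.05,-1.61,-2.53]]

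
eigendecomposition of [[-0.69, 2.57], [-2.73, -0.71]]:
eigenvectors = [[(-0-0.7j), -0.00+0.70j], [0.72+0.00j, 0.72-0.00j]]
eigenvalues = [(-0.7+2.65j), (-0.7-2.65j)]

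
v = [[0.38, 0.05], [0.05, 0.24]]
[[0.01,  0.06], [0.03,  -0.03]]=v @ [[0.02, 0.17], [0.11, -0.14]]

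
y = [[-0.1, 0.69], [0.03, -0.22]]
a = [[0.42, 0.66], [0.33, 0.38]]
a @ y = [[-0.02,0.14], [-0.02,0.14]]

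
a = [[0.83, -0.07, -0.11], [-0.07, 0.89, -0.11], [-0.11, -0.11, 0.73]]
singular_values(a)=[0.95, 0.9, 0.6]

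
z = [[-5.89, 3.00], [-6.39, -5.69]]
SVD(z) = [[-0.46, -0.89], [-0.89, 0.46]] @ diag([9.152283276637277, 5.756388696412501]) @ [[0.92, 0.4], [0.40, -0.92]]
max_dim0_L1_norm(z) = 12.28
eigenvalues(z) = [(-5.79+4.38j), (-5.79-4.38j)]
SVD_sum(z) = [[-3.82, -1.69],[-7.45, -3.28]] + [[-2.07, 4.69], [1.06, -2.41]]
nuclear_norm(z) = 14.91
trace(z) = -11.58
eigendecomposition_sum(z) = [[-2.94+2.12j, 1.50+1.98j], [(-3.2-4.23j), -2.85+2.25j]] + [[-2.94-2.12j, 1.50-1.98j], [(-3.2+4.23j), (-2.85-2.25j)]]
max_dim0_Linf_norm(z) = 6.39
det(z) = 52.68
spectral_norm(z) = 9.15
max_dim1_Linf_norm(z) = 6.39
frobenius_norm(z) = 10.81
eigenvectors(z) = [[-0.01+0.57j, -0.01-0.57j], [(-0.82+0j), -0.82-0.00j]]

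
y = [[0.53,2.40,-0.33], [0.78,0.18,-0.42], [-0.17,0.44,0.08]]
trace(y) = 0.79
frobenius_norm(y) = 2.68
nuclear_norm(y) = 3.40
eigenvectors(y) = [[0.89, 0.82, 0.47], [0.45, -0.45, 0.02], [0.03, 0.34, 0.88]]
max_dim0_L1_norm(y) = 3.02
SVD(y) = [[-0.98, 0.11, -0.19],[-0.17, -0.93, 0.33],[-0.14, 0.36, 0.92]] @ diag([2.5413793134281555, 0.85865483032129, 0.0017514694835753918]) @ [[-0.25,-0.96,0.15], [-0.85,0.29,0.45], [-0.47,-0.02,-0.88]]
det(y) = 0.00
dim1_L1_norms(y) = [3.26, 1.38, 0.69]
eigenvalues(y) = [1.72, -0.93, -0.0]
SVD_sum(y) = [[0.61,2.37,-0.37], [0.10,0.41,-0.06], [0.09,0.35,-0.06]] + [[-0.08,0.03,0.04], [0.68,-0.23,-0.36], [-0.26,0.09,0.14]] + [[0.00,  0.00,  0.00], [-0.0,  -0.00,  -0.0], [-0.00,  -0.00,  -0.00]]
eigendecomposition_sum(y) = [[1.02,1.43,-0.57], [0.51,0.71,-0.29], [0.03,0.04,-0.02]] + [[-0.49,0.97,0.24], [0.27,-0.53,-0.13], [-0.2,0.4,0.10]] + [[0.0, -0.0, -0.00],[0.0, -0.00, -0.0],[0.0, -0.00, -0.0]]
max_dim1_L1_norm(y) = 3.26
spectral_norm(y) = 2.54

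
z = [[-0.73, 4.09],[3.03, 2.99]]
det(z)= -14.575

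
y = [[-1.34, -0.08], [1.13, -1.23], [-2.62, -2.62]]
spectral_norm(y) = 3.85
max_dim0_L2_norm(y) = 3.15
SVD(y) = [[-0.28, 0.44], [0.01, -0.89], [-0.96, -0.14]] @ diag([3.846526547451364, 1.8774539993703951]) @ [[0.75, 0.66],[-0.66, 0.75]]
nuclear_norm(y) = 5.72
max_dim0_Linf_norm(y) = 2.62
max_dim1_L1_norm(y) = 5.24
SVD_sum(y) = [[-0.8,-0.7], [0.03,0.03], [-2.79,-2.43]] + [[-0.54, 0.62], [1.10, -1.26], [0.17, -0.19]]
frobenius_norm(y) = 4.28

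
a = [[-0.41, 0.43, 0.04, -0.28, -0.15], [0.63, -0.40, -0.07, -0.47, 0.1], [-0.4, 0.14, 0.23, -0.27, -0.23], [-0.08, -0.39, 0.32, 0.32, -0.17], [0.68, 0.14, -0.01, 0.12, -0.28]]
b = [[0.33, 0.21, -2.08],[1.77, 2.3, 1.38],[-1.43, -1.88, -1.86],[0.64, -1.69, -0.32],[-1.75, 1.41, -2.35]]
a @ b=[[0.65,1.09,1.81],[-0.88,0.28,-1.82],[0.02,-0.06,1.22],[-0.67,-2.30,-0.67],[1.05,-0.11,-0.58]]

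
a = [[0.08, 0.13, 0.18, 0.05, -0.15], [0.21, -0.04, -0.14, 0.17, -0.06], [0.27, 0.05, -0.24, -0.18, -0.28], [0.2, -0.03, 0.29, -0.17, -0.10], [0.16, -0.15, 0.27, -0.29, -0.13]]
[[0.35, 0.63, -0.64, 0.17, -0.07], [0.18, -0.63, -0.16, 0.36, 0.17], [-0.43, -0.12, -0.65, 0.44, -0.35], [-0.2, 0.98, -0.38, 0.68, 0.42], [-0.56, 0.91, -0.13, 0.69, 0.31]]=a@[[-0.11, 0.19, -0.94, 2.21, 1.89],[1.12, 1.74, -2.05, -0.74, -0.46],[0.59, 2.45, -0.42, 0.62, 0.90],[1.9, -1.59, -0.07, -0.23, 0.07],[-0.10, -0.15, 1.47, 0.05, 2.17]]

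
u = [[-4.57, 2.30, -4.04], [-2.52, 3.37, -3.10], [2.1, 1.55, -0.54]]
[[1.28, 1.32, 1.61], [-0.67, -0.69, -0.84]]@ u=[[-5.80, 9.89, -10.13], [3.04, -5.17, 5.30]]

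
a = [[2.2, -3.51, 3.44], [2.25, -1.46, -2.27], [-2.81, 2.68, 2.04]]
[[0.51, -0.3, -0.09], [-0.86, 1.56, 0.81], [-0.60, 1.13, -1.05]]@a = [[0.7, -1.59, 2.25], [-0.66, 2.91, -4.85], [4.17, -2.36, -6.77]]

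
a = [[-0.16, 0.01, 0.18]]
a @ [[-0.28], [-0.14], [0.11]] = [[0.06]]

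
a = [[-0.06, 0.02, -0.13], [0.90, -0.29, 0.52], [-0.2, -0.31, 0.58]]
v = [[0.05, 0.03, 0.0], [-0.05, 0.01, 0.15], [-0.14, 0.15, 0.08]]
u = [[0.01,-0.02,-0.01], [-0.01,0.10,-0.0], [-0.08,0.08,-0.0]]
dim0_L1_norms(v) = [0.24, 0.19, 0.23]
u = a @ v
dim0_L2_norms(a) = [0.92, 0.42, 0.79]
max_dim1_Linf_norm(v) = 0.15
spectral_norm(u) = 0.14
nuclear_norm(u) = 0.20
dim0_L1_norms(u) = [0.1, 0.2, 0.01]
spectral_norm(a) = 1.11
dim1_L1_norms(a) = [0.21, 1.71, 1.09]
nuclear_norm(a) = 1.80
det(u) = -0.00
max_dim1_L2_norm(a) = 1.08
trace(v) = 0.14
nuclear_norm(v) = 0.42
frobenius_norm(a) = 1.29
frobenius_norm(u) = 0.15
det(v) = -0.00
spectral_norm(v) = 0.25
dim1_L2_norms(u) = [0.02, 0.1, 0.11]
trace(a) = 0.23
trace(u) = 0.11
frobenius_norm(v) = 0.28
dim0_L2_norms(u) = [0.08, 0.13, 0.01]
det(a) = 0.03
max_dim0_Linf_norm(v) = 0.15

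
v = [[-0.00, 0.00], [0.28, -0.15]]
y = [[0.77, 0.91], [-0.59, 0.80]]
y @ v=[[0.25, -0.14], [0.22, -0.12]]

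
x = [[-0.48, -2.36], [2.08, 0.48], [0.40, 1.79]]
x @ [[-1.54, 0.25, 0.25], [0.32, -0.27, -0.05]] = [[-0.02, 0.52, -0.00], [-3.05, 0.39, 0.5], [-0.04, -0.38, 0.01]]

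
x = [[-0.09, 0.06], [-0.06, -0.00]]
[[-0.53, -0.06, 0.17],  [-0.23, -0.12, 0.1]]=x@[[3.84, 1.93, -1.72], [-3.07, 1.93, 0.28]]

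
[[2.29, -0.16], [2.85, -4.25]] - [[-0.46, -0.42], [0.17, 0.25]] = [[2.75, 0.26], [2.68, -4.50]]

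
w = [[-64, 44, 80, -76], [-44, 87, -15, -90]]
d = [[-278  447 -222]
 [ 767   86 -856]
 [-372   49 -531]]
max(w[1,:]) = 87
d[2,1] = 49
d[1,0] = 767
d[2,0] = -372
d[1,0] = 767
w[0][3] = -76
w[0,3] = -76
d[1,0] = 767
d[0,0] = -278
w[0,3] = -76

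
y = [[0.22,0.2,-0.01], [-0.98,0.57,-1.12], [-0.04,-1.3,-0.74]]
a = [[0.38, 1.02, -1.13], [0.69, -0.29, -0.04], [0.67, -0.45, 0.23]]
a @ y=[[-0.87, 2.13, -0.31], [0.44, 0.02, 0.35], [0.58, -0.42, 0.33]]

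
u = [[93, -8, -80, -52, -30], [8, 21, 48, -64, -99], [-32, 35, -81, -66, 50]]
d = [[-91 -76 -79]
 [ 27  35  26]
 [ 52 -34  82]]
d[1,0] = 27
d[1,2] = 26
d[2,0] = 52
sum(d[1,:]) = 88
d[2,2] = 82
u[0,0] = 93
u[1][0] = 8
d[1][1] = 35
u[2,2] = -81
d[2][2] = 82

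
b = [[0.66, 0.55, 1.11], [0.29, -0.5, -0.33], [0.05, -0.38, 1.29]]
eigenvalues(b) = [-0.73, 0.84, 1.34]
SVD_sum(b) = [[0.34, 0.17, 1.25], [-0.08, -0.04, -0.29], [0.31, 0.15, 1.15]] + [[0.13, 0.45, -0.1], [-0.09, -0.31, 0.06], [-0.16, -0.57, 0.12]] + [[0.19, -0.07, -0.04], [0.46, -0.16, -0.10], [-0.09, 0.03, 0.02]]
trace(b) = 1.45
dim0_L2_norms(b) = [0.72, 0.83, 1.73]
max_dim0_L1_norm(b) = 2.73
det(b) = -0.82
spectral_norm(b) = 1.80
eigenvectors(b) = [[0.48, -0.98, 0.86], [-0.86, -0.20, 0.04], [-0.17, -0.06, 0.51]]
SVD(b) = [[0.73,-0.57,-0.38],[-0.17,0.39,-0.91],[0.67,0.72,0.19]] @ diag([1.7976887442150673, 0.833348869060515, 0.5459348325194269]) @ [[0.26, 0.13, 0.96], [-0.27, -0.94, 0.2], [-0.93, 0.31, 0.21]]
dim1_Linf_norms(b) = [1.11, 0.5, 1.29]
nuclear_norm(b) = 3.18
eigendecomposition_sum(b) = [[-0.08, 0.34, 0.10], [0.14, -0.62, -0.18], [0.03, -0.12, -0.04]] + [[0.78, 0.71, -1.38],[0.16, 0.14, -0.28],[0.05, 0.04, -0.08]] + [[-0.04, -0.51, 2.39], [-0.00, -0.03, 0.12], [-0.02, -0.30, 1.41]]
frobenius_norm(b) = 2.06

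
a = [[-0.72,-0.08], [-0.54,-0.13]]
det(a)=0.050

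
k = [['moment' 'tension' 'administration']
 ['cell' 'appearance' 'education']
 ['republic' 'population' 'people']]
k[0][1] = 'tension'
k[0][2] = 'administration'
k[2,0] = 'republic'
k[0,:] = ['moment', 'tension', 'administration']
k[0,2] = 'administration'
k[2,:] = ['republic', 'population', 'people']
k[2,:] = ['republic', 'population', 'people']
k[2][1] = 'population'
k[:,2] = ['administration', 'education', 'people']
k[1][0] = 'cell'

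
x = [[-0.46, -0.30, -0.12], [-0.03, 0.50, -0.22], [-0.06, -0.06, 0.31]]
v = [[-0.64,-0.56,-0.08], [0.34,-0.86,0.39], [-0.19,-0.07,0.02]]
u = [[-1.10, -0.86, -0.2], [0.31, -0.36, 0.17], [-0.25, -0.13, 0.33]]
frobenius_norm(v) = 1.33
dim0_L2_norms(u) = [1.17, 0.94, 0.42]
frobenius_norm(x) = 0.85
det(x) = -0.08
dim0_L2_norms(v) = [0.75, 1.03, 0.4]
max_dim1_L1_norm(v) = 1.59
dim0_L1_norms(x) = [0.55, 0.86, 0.65]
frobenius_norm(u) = 1.56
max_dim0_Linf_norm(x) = 0.5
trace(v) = -1.48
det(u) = 0.26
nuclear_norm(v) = 1.93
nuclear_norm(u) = 2.29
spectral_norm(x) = 0.66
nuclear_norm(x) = 1.38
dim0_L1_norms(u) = [1.66, 1.35, 0.7]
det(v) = 0.05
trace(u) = -1.13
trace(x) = 0.35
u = v + x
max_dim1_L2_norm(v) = 1.0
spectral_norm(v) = 1.07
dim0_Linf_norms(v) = [0.64, 0.86, 0.39]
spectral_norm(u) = 1.43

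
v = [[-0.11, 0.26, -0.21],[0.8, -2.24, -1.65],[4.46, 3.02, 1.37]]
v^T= [[-0.11, 0.80, 4.46], [0.26, -2.24, 3.02], [-0.21, -1.65, 1.37]]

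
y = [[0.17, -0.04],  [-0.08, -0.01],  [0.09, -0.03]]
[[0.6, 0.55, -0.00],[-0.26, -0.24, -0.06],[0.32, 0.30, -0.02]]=y@[[3.31,  3.11,  0.48], [-0.87,  -0.54,  2.14]]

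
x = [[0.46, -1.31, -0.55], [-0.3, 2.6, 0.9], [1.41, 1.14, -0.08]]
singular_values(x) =[3.27, 1.58, 0.0]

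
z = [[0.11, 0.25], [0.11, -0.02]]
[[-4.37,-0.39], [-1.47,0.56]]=z @ [[-15.30, 4.43], [-10.73, -3.5]]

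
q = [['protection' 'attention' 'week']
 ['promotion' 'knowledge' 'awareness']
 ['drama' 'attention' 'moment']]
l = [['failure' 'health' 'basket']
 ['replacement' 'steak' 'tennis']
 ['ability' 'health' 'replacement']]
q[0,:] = ['protection', 'attention', 'week']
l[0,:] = ['failure', 'health', 'basket']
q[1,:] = ['promotion', 'knowledge', 'awareness']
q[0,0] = 'protection'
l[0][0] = 'failure'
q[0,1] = 'attention'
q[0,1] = 'attention'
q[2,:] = ['drama', 'attention', 'moment']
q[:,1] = ['attention', 'knowledge', 'attention']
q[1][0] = 'promotion'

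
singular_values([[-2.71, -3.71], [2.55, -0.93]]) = [4.68, 2.56]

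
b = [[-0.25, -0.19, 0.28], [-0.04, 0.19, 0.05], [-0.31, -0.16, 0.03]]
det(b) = 0.02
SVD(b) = [[-0.78, -0.34, -0.53], [0.09, -0.89, 0.44], [-0.62, 0.30, 0.72]] @ diag([0.5205064982071105, 0.20296130579363456, 0.1663721541445983]) @ [[0.74, 0.51, -0.45], [0.13, -0.76, -0.64], [-0.66, 0.41, -0.62]]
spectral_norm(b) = 0.52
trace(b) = -0.03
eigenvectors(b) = [[-0.35+0.59j, (-0.35-0.59j), (0.42+0j)], [0.08j, 0.00-0.08j, -0.90+0.00j], [-0.73+0.00j, -0.73-0.00j, 0.08+0.00j]]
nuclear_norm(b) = 0.89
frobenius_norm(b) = 0.58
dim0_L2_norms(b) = [0.4, 0.31, 0.29]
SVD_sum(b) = [[-0.3, -0.21, 0.18], [0.03, 0.02, -0.02], [-0.24, -0.16, 0.14]] + [[-0.01, 0.05, 0.04], [-0.02, 0.14, 0.12], [0.01, -0.05, -0.04]] + [[0.06, -0.04, 0.05], [-0.05, 0.03, -0.05], [-0.08, 0.05, -0.08]]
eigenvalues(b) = [(-0.12+0.27j), (-0.12-0.27j), (0.2+0j)]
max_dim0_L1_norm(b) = 0.6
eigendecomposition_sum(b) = [[-0.13+0.09j, -0.05+0.05j, (0.14+0.07j)], [-0.01+0.02j, -0.00+0.01j, (0.02-0j)], [-0.16-0.07j, (-0.07-0.02j), 0.02+0.17j]] + [[(-0.13-0.09j), -0.05-0.05j, 0.14-0.07j], [-0.01-0.02j, (-0-0.01j), 0.02+0.00j], [-0.16+0.07j, -0.07+0.02j, (0.02-0.17j)]] + [[(0.01+0j),(-0.09+0j),(-0.01+0j)],[(-0.03-0j),(0.19-0j),0.01-0.00j],[0.00+0.00j,(-0.02+0j),(-0+0j)]]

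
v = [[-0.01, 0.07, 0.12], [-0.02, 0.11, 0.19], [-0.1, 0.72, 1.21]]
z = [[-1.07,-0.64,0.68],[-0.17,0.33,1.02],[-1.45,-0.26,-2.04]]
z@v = [[-0.04, 0.34, 0.57], [-0.11, 0.76, 1.28], [0.22, -1.60, -2.69]]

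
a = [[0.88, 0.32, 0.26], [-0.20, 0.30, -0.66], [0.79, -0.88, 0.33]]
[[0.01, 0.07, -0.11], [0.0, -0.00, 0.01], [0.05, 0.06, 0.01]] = a @ [[0.03, 0.08, -0.08],[-0.04, 0.00, -0.09],[-0.03, -0.02, -0.03]]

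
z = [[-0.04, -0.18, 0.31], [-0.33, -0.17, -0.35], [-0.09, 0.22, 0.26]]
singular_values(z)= [0.58, 0.32, 0.26]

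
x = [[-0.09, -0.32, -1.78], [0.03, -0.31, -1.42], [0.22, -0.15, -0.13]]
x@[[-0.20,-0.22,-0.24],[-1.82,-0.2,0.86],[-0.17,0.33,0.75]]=[[0.9, -0.5, -1.59], [0.80, -0.41, -1.34], [0.25, -0.06, -0.28]]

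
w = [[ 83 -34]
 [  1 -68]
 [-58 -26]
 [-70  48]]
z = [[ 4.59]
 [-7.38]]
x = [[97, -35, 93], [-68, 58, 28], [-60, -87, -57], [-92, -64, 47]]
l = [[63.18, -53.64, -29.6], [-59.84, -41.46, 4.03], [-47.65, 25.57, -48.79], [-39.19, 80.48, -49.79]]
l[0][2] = -29.6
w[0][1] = -34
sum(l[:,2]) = -124.15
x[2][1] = -87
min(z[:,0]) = -7.38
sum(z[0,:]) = 4.59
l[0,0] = 63.18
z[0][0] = 4.59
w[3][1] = 48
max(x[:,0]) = 97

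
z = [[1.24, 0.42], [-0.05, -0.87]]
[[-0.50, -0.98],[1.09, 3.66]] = z@[[0.02, 0.65], [-1.25, -4.25]]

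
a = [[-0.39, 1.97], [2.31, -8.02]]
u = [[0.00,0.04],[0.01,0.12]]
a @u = [[0.02,  0.22], [-0.08,  -0.87]]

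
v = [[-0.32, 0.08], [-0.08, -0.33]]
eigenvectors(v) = [[0.71+0.00j,(0.71-0j)], [(-0.04+0.71j),(-0.04-0.71j)]]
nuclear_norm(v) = 0.67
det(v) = 0.11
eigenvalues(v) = [(-0.32+0.08j), (-0.32-0.08j)]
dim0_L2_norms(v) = [0.33, 0.34]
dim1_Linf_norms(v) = [0.32, 0.33]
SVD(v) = [[-0.12, 0.99],  [0.99, 0.12]] @ diag([0.3397013594235913, 0.32970135942359124]) @ [[-0.12, -0.99], [-0.99, 0.12]]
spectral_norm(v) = 0.34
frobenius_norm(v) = 0.47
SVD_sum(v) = [[0.00, 0.04], [-0.04, -0.33]] + [[-0.32, 0.04], [-0.04, 0.00]]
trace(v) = -0.65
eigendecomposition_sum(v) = [[-0.16+0.05j, (0.04+0.16j)],[-0.04-0.16j, (-0.16+0.03j)]] + [[-0.16-0.05j, 0.04-0.16j],[(-0.04+0.16j), -0.16-0.03j]]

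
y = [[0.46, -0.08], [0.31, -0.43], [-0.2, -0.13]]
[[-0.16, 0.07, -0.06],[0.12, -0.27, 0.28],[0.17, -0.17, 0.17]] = y@[[-0.46,0.29,-0.29], [-0.60,0.83,-0.86]]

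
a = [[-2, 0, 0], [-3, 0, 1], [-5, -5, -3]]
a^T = [[-2, -3, -5], [0, 0, -5], [0, 1, -3]]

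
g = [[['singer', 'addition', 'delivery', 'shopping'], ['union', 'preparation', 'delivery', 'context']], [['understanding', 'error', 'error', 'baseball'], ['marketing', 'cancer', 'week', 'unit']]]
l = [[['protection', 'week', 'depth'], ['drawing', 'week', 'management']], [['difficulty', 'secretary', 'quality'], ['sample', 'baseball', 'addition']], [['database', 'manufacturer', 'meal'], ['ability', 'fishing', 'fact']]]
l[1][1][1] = 'baseball'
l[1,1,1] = 'baseball'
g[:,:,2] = [['delivery', 'delivery'], ['error', 'week']]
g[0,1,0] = 'union'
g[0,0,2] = 'delivery'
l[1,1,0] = 'sample'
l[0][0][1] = 'week'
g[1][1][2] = 'week'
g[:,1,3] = ['context', 'unit']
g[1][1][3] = 'unit'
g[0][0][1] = 'addition'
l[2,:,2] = ['meal', 'fact']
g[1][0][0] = 'understanding'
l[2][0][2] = 'meal'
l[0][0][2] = 'depth'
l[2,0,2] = 'meal'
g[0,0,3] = 'shopping'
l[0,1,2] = 'management'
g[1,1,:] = ['marketing', 'cancer', 'week', 'unit']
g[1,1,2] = 'week'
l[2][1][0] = 'ability'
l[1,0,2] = 'quality'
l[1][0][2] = 'quality'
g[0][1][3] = 'context'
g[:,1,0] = ['union', 'marketing']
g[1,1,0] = 'marketing'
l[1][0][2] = 'quality'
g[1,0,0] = 'understanding'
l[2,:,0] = ['database', 'ability']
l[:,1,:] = [['drawing', 'week', 'management'], ['sample', 'baseball', 'addition'], ['ability', 'fishing', 'fact']]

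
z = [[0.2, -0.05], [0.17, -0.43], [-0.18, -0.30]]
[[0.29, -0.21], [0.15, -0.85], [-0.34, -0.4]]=z@ [[1.5, -0.64], [0.25, 1.73]]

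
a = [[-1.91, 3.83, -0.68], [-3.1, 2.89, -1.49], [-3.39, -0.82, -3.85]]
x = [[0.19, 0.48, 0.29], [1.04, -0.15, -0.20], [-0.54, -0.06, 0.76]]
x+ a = [[-1.72, 4.31, -0.39],[-2.06, 2.74, -1.69],[-3.93, -0.88, -3.09]]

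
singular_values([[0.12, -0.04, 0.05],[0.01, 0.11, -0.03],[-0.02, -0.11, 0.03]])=[0.17, 0.12, 0.0]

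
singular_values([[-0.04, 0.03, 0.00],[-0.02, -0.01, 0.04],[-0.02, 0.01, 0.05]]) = [0.07, 0.05, 0.01]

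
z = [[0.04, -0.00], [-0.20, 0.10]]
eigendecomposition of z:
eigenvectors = [[0.00, 0.29], [1.00, 0.96]]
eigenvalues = [0.1, 0.04]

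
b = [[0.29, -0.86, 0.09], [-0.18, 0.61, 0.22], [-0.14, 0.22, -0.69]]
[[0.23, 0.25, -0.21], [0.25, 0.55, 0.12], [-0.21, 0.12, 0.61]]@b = [[0.05, -0.09, 0.22], [-0.04, 0.15, 0.06], [-0.17, 0.39, -0.41]]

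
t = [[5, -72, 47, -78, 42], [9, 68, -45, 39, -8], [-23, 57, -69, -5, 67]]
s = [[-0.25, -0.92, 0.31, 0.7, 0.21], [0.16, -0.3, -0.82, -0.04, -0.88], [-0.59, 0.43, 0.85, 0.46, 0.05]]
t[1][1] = 68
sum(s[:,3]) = 1.1079999999999999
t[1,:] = [9, 68, -45, 39, -8]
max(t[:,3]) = 39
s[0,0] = -0.247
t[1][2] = -45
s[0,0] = -0.247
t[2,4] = 67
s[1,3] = -0.045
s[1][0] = 0.16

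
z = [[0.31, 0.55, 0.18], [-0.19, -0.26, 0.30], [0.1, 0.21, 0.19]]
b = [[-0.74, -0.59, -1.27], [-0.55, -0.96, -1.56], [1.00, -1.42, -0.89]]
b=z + [[-1.05, -1.14, -1.45], [-0.36, -0.7, -1.86], [0.9, -1.63, -1.08]]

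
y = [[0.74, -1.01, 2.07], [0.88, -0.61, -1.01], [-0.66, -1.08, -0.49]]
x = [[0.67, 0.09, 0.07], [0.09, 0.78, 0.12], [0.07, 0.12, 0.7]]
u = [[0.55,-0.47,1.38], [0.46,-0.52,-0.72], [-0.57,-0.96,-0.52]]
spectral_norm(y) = 2.47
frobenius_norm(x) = 1.27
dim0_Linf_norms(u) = [0.57, 0.96, 1.38]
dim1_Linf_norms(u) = [1.38, 0.72, 0.96]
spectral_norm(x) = 0.92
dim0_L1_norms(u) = [1.58, 1.95, 2.62]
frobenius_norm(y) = 3.14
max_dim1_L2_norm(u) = 1.56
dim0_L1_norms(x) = [0.83, 0.99, 0.89]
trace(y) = -0.36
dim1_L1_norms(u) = [2.4, 1.7, 2.05]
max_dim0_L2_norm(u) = 1.64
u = y @ x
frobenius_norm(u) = 2.22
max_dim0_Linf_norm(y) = 2.07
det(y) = -4.50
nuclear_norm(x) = 2.15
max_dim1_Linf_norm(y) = 2.07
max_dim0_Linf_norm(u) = 1.38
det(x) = 0.35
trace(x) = 2.15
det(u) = -1.56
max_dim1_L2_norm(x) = 0.79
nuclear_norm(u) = 3.67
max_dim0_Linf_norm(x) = 0.78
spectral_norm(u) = 1.73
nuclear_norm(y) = 5.19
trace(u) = -0.49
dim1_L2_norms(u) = [1.56, 1.0, 1.23]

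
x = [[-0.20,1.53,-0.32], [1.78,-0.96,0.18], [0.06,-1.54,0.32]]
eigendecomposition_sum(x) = [[-0.9,0.96,-0.19],  [1.28,-1.37,0.27],  [0.84,-0.90,0.18]] + [[0.70, 0.57, -0.13], [0.5, 0.41, -0.09], [-0.78, -0.64, 0.14]] + [[-0.00, -0.00, -0.0], [-0.0, -0.0, -0.0], [-0.0, -0.0, -0.0]]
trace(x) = -0.84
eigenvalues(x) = [-2.09, 1.25, -0.0]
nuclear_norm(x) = 4.08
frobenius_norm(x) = 3.01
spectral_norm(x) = 2.66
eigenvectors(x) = [[0.5, -0.6, 0.01],  [-0.72, -0.43, 0.21],  [-0.47, 0.67, 0.98]]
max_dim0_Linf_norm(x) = 1.78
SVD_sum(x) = [[-0.71, 1.25, -0.25], [0.84, -1.47, 0.30], [0.68, -1.20, 0.24]] + [[0.51, 0.28, -0.06],[0.94, 0.51, -0.12],[-0.62, -0.34, 0.08]] + [[-0.0,-0.0,-0.00], [-0.00,-0.00,-0.0], [-0.0,-0.00,-0.00]]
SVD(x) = [[-0.55, -0.41, 0.73], [0.65, -0.76, 0.06], [0.53, 0.5, 0.69]] @ diag([2.65807947887445, 1.4205304517224613, 0.0025922414458809965]) @ [[0.49, -0.86, 0.17], [-0.87, -0.47, 0.11], [-0.01, -0.2, -0.98]]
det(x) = 0.01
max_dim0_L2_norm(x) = 2.37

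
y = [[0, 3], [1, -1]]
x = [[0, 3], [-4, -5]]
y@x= [[-12, -15], [4, 8]]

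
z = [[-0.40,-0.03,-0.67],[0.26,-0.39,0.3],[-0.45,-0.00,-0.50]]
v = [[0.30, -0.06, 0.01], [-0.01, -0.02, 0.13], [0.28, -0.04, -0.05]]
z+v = [[-0.1, -0.09, -0.66], [0.25, -0.41, 0.43], [-0.17, -0.04, -0.55]]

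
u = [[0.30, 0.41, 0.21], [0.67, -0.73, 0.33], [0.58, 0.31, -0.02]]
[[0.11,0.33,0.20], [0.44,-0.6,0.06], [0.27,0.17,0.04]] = u @[[0.53, -0.12, -0.01], [-0.12, 0.8, 0.19], [-0.01, 0.19, 0.61]]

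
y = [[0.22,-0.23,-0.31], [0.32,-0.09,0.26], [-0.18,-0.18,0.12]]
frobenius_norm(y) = 0.67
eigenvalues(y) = [(0.41+0j), (-0.08+0.34j), (-0.08-0.34j)]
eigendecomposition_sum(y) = [[0.22-0.00j, (-0.01+0j), -0.25-0.00j], [0.05-0.00j, (-0+0j), -0.06-0.00j], [-0.17+0.00j, 0.01+0.00j, (0.19+0j)]] + [[0.08j, -0.11-0.02j, -0.03+0.10j], [(0.13+0.01j), -0.04+0.17j, (0.16+0.06j)], [-0.01+0.07j, -0.09-0.03j, -0.04+0.09j]] + [[-0.08j, -0.11+0.02j, -0.03-0.10j], [0.13-0.01j, -0.04-0.17j, (0.16-0.06j)], [(-0.01-0.07j), -0.09+0.03j, -0.04-0.09j]]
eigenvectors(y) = [[-0.78+0.00j,(0.03+0.48j),(0.03-0.48j)], [-0.18+0.00j,0.77+0.00j,(0.77-0j)], [(0.6+0j),-0.01+0.42j,-0.01-0.42j]]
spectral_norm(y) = 0.46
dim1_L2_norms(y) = [0.44, 0.42, 0.28]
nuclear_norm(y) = 1.14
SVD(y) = [[-0.9,  0.36,  0.26], [-0.36,  -0.93,  0.06], [0.27,  -0.03,  0.96]] @ diag([0.4605329600282629, 0.4167234382209586, 0.2625851647845122]) @ [[-0.78,0.41,0.47], [-0.51,0.02,-0.86], [-0.36,-0.91,0.20]]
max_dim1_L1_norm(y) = 0.76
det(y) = 0.05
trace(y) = 0.25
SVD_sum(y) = [[0.32, -0.17, -0.19],[0.13, -0.07, -0.08],[-0.10, 0.05, 0.06]] + [[-0.08,0.00,-0.13],[0.2,-0.01,0.33],[0.01,-0.00,0.01]] + [[-0.02, -0.06, 0.01], [-0.01, -0.02, 0.00], [-0.09, -0.23, 0.05]]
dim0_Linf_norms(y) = [0.32, 0.23, 0.31]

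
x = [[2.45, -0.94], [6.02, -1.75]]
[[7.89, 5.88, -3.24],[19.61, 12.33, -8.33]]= x@ [[3.38, 0.95, -1.57], [0.42, -3.78, -0.64]]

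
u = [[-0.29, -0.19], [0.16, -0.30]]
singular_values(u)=[0.36, 0.33]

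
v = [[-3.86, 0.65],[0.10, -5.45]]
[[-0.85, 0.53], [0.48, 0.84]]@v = [[3.33,-3.44],  [-1.77,-4.27]]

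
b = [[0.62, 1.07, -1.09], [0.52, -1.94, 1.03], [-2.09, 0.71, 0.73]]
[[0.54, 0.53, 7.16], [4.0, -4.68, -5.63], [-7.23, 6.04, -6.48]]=b@[[2.72, -1.6, 2.94], [-1.62, 2.6, 2.27], [-0.54, 1.16, -2.67]]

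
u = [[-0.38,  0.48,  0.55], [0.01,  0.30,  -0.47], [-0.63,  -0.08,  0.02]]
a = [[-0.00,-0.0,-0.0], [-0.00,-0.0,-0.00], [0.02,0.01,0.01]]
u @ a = [[0.01, 0.01, 0.01], [-0.01, -0.0, -0.00], [0.0, 0.00, 0.0]]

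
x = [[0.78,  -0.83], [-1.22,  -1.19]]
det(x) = -1.94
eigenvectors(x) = [[0.89, 0.33], [-0.45, 0.94]]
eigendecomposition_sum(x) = [[1.02, -0.35], [-0.52, 0.18]] + [[-0.24, -0.48], [-0.7, -1.37]]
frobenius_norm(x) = 2.05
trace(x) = -0.41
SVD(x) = [[0.02, 1.00], [1.00, -0.02]] @ diag([1.704497124876965, 1.1386349508451605]) @ [[-0.71, -0.71], [0.71, -0.71]]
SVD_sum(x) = [[-0.03, -0.03],[-1.20, -1.21]] + [[0.81, -0.8],[-0.02, 0.02]]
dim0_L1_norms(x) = [2.0, 2.02]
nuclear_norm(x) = 2.84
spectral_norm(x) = 1.70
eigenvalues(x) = [1.2, -1.61]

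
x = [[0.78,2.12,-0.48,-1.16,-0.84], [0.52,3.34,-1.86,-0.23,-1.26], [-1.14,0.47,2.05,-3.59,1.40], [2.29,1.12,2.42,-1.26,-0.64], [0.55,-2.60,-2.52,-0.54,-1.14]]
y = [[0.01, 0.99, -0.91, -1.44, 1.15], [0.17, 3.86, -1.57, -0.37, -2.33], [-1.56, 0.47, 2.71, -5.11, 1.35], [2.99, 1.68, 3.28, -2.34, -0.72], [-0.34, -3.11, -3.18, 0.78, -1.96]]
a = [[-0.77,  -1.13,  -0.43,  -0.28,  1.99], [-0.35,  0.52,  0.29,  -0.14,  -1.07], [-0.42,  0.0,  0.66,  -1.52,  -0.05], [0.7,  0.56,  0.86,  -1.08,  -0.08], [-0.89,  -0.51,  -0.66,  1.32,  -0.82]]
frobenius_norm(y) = 10.91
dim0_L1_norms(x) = [5.28, 9.65, 9.33, 6.78, 5.28]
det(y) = -783.12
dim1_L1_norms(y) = [4.5, 8.3, 11.2, 11.01, 9.37]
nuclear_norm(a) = 7.26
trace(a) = -1.49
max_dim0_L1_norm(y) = 11.65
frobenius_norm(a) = 4.16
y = a + x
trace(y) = 2.28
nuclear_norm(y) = 21.79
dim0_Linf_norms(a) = [0.89, 1.13, 0.86, 1.52, 1.99]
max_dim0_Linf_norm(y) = 5.11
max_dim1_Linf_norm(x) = 3.59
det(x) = -0.08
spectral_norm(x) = 5.61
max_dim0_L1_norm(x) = 9.65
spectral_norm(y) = 8.04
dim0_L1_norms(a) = [3.13, 2.72, 2.9, 4.34, 4.01]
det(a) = 0.33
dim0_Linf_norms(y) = [2.99, 3.86, 3.28, 5.11, 2.33]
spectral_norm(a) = 2.84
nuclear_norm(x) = 16.57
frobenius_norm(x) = 8.59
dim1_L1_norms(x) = [5.38, 7.21, 8.65, 7.73, 7.35]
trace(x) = 3.77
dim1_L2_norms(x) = [2.72, 4.07, 4.54, 3.79, 3.87]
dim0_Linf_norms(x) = [2.29, 3.34, 2.52, 3.59, 1.4]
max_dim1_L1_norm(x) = 8.65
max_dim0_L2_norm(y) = 5.87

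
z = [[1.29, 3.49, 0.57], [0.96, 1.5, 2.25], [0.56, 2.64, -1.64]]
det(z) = 0.022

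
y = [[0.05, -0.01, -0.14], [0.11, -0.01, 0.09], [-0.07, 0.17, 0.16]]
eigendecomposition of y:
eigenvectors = [[0.38, -0.81, -0.64], [-0.76, -0.44, -0.01], [0.54, 0.39, 0.77]]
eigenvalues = [-0.13, 0.11, 0.22]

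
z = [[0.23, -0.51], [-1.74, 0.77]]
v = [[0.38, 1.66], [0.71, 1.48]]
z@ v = [[-0.27, -0.37], [-0.11, -1.75]]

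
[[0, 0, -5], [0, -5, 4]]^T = [[0, 0], [0, -5], [-5, 4]]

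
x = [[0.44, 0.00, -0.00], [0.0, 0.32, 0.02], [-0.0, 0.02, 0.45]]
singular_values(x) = [0.45, 0.44, 0.32]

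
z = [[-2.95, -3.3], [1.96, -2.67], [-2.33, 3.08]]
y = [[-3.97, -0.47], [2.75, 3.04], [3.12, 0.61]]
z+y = [[-6.92, -3.77], [4.71, 0.37], [0.79, 3.69]]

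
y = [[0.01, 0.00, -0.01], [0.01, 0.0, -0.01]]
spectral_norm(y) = 0.02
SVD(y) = [[-0.71, -0.71], [-0.71, 0.71]] @ diag([0.02, 1.7825520506215236e-18]) @ [[-0.71, 0.00, 0.71], [-0.71, 0.0, -0.71]]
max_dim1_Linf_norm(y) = 0.01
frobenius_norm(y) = 0.02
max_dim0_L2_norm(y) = 0.01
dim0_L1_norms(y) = [0.02, 0.0, 0.02]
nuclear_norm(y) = 0.02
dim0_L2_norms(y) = [0.01, 0.0, 0.01]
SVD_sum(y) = [[0.01, 0.00, -0.01], [0.01, 0.00, -0.01]] + [[0.0, 0.00, 0.0],[-0.0, 0.0, -0.00]]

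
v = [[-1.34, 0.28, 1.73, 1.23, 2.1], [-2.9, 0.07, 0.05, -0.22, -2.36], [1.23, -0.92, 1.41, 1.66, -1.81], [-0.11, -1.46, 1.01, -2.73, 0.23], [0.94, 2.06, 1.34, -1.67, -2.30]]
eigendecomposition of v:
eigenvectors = [[(0.38+0j), (0.05+0.35j), 0.05-0.35j, (-0.6+0j), -0.60-0.00j], [-0.41+0.00j, (-0.67+0j), -0.67-0.00j, -0.14-0.17j, -0.14+0.17j], [(0.79+0j), (-0.32-0.19j), (-0.32+0.19j), 0.27+0.15j, 0.27-0.15j], [0.24+0.00j, 0.07-0.14j, (0.07+0.14j), (-0.05-0.51j), -0.05+0.51j], [0.03+0.00j, (-0.19+0.48j), (-0.19-0.48j), 0.46-0.14j, (0.46+0.14j)]]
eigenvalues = [(2.92+0j), (-0.35+3.15j), (-0.35-3.15j), (-3.55+1.18j), (-3.55-1.18j)]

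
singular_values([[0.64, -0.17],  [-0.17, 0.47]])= [0.75, 0.36]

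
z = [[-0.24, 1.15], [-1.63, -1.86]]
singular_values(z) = [2.59, 0.9]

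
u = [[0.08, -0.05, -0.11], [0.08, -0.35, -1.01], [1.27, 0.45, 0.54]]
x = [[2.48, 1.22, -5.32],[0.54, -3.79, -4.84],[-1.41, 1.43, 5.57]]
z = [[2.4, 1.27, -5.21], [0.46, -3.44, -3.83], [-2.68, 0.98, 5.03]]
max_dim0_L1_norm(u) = 1.66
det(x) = -6.21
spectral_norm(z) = 8.98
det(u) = 0.03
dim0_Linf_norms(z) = [2.68, 3.44, 5.21]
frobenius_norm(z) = 9.73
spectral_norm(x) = 9.72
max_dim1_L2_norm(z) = 5.88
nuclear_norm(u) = 2.51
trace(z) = 3.99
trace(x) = 4.26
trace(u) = 0.27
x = z + u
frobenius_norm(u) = 1.81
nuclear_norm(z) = 13.36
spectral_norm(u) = 1.55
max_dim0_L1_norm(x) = 15.73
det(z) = 23.26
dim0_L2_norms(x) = [2.9, 4.23, 9.1]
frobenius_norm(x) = 10.44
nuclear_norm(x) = 13.70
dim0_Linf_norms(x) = [2.48, 3.79, 5.57]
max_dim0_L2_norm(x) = 9.1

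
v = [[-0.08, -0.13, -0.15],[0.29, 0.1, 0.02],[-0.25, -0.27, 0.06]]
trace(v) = 0.08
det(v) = 0.01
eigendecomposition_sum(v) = [[(-0.07+0.05j),-0.08-0.05j,-0.05-0.01j], [0.10+0.01j,0.03+0.11j,0.04+0.05j], [-0.03+0.08j,(-0.09+0j),-0.04+0.02j]] + [[-0.07-0.05j, (-0.08+0.05j), -0.05+0.01j], [(0.1-0.01j), (0.03-0.11j), (0.04-0.05j)], [-0.03-0.08j, (-0.09-0j), -0.04-0.02j]] + [[0.06-0.00j, (0.03+0j), (-0.04+0j)],[0.09-0.00j, (0.04+0j), (-0.06+0j)],[(-0.2+0j), -0.10-0.00j, 0.15-0.00j]]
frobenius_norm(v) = 0.53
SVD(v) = [[-0.30, 0.94, -0.15], [0.60, 0.06, -0.8], [-0.74, -0.33, -0.58]] @ diag([0.4865204107757082, 0.16407294323426738, 0.12521165759257852]) @ [[0.79, 0.62, 0.03], [0.16, -0.16, -0.97], [-0.6, 0.77, -0.22]]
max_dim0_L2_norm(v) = 0.39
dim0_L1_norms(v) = [0.62, 0.5, 0.23]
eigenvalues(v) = [(-0.08+0.18j), (-0.08-0.18j), (0.25+0j)]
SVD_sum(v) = [[-0.12,-0.09,-0.0], [0.23,0.18,0.01], [-0.28,-0.22,-0.01]] + [[0.02, -0.02, -0.15],[0.00, -0.00, -0.01],[-0.01, 0.01, 0.05]] + [[0.01,-0.01,0.0], [0.06,-0.08,0.02], [0.04,-0.06,0.02]]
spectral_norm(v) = 0.49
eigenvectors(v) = [[-0.41+0.38j, (-0.41-0.38j), (-0.26+0j)], [0.65+0.00j, (0.65-0j), (-0.38+0j)], [-0.12+0.50j, (-0.12-0.5j), (0.89+0j)]]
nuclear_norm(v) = 0.78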